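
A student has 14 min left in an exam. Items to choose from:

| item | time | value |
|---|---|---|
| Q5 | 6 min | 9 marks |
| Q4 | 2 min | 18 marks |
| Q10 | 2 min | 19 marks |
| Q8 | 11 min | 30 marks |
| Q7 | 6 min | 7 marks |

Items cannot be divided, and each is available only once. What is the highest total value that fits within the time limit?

This is a 0/1 knapsack; check combinations near the capacity.
- Q10+Q8: time 2+11=13, value 19+30=49
- Q4+Q8: time 2+11=13, value 18+30=48
- Q5+Q4+Q10: time 6+2+2=10, value 9+18+19=46
- Q4+Q10+Q7: time 2+2+6=10, value 18+19+7=44
Best: 49 marks.

49 marks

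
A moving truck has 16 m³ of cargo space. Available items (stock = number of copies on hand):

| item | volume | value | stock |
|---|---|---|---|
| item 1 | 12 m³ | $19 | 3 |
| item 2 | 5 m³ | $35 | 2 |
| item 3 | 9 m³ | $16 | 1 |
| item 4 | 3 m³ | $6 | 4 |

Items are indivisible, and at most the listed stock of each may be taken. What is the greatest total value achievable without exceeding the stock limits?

Best selections within volume 16 and stock limits:
- 2×item 2 + 2×item 4: volume 16, value 82
- 2×item 2 + 1×item 4: volume 13, value 76
- 2×item 2: volume 10, value 70
- 1×item 2 + 3×item 4: volume 14, value 53
Best: $82.

$82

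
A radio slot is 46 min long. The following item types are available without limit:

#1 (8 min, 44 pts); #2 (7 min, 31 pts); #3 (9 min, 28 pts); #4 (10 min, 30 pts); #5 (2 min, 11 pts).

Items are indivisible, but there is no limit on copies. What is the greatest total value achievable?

Best value-per-unit is #1 at 44/8; filling with it alone gives 5×44 = 220.
Optimal mix: 5×#1 + 3×#5 → duration 46, value 253.

253 pts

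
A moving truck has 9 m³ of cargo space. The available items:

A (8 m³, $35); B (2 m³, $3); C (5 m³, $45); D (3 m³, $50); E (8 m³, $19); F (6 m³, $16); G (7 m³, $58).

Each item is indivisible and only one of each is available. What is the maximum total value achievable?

Check high-value combinations within 9 m³:
- C+D: volume 5+3=8, value 45+50=95
- D+F: volume 3+6=9, value 50+16=66
- B+G: volume 2+7=9, value 3+58=61
- G: volume 7, value 58
Best: $95.

$95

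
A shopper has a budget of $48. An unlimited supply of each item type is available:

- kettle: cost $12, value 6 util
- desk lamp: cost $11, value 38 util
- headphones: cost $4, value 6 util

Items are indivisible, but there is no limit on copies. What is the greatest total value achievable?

158 util

Best value-per-unit is desk lamp at 38/11; filling with it alone gives 4×38 = 152.
Optimal mix: 4×desk lamp + 1×headphones → cost 48, value 158.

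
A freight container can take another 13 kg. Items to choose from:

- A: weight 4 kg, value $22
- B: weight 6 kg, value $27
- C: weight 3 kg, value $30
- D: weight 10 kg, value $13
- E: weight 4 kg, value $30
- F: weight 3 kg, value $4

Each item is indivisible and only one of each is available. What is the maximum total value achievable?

$87

Check high-value combinations within 13 kg:
- B+C+E: weight 6+3+4=13, value 27+30+30=87
- A+C+E: weight 4+3+4=11, value 22+30+30=82
- A+B+C: weight 4+6+3=13, value 22+27+30=79
- C+E+F: weight 3+4+3=10, value 30+30+4=64
- B+C+F: weight 6+3+3=12, value 27+30+4=61
Best: $87.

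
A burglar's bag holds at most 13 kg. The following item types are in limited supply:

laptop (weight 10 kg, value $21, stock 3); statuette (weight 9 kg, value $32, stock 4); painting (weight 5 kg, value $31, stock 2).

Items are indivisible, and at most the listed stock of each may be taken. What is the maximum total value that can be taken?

$62

Top feasible selections:
- 2×painting: weight 10, value 62
- 1×statuette: weight 9, value 32
- 1×painting: weight 5, value 31
- 1×laptop: weight 10, value 21
Best: $62.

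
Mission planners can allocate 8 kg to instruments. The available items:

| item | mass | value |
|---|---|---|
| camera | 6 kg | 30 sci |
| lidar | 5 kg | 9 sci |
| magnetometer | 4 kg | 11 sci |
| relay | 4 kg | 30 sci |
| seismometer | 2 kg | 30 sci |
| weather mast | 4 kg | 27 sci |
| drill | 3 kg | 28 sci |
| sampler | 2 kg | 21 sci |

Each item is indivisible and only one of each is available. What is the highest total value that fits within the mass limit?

81 sci

Check high-value combinations within 8 kg:
- relay+seismometer+sampler: mass 4+2+2=8, value 30+30+21=81
- seismometer+drill+sampler: mass 2+3+2=7, value 30+28+21=79
- seismometer+weather mast+sampler: mass 2+4+2=8, value 30+27+21=78
- magnetometer+seismometer+sampler: mass 4+2+2=8, value 11+30+21=62
Best: 81 sci.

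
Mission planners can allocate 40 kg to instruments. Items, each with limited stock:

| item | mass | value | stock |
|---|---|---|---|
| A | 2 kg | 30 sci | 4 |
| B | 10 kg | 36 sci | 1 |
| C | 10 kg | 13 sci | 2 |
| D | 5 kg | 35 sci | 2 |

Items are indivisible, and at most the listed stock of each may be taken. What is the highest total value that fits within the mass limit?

Top feasible selections:
- 4×A + 1×B + 1×C + 2×D: mass 38, value 239
- 4×A + 1×B + 2×D: mass 28, value 226
- 4×A + 2×C + 2×D: mass 38, value 216
Best: 239 sci.

239 sci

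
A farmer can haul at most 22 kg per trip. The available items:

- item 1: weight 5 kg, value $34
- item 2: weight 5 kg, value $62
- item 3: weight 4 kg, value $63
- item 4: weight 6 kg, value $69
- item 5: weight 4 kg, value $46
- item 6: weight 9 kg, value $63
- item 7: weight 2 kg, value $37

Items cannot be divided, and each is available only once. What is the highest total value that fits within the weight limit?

Check high-value combinations within 22 kg:
- item 2+item 3+item 4+item 5+item 7: weight 5+4+6+4+2=21, value 62+63+69+46+37=277
- item 1+item 2+item 3+item 4+item 7: weight 5+5+4+6+2=22, value 34+62+63+69+37=265
- item 1+item 3+item 4+item 5+item 7: weight 5+4+6+4+2=21, value 34+63+69+46+37=249
Best: $277.

$277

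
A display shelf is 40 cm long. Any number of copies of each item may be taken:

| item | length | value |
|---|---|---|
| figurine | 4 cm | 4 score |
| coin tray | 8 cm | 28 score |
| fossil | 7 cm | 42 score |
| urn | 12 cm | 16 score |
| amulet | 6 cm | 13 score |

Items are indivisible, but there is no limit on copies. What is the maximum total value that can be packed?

Best value-per-unit is fossil at 42/7; filling with it alone gives 5×42 = 210.
Optimal mix: 1×figurine + 5×fossil → length 39, value 214.

214 score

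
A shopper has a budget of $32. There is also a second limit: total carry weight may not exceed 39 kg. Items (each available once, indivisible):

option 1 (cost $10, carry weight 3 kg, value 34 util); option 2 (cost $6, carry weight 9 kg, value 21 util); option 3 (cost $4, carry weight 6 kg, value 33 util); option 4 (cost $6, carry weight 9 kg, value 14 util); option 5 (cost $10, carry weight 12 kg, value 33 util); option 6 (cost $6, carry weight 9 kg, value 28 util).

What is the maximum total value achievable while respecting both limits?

130 util

Feasible sets respecting both limits:
- option 1+option 2+option 3+option 4+option 6: cost 32, carry weight 36, value 130
- option 1+option 3+option 5+option 6: cost 30, carry weight 30, value 128
- option 1+option 2+option 3+option 5: cost 30, carry weight 30, value 121
Best: 130 util.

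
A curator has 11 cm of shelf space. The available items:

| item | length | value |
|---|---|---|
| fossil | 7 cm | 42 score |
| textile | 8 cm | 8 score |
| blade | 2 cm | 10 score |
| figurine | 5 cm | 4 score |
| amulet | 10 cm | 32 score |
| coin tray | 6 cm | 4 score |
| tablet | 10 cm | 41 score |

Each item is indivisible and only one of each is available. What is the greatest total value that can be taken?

52 score

This is a 0/1 knapsack; check combinations near the capacity.
- fossil+blade: length 7+2=9, value 42+10=52
- fossil: length 7, value 42
- tablet: length 10, value 41
Best: 52 score.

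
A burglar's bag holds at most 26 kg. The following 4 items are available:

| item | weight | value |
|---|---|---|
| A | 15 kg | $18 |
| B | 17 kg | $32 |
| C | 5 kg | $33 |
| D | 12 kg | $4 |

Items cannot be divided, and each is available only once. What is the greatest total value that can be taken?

This is a 0/1 knapsack; check combinations near the capacity.
- B+C: weight 17+5=22, value 32+33=65
- A+C: weight 15+5=20, value 18+33=51
- C+D: weight 5+12=17, value 33+4=37
- C: weight 5, value 33
- B: weight 17, value 32
Best: $65.

$65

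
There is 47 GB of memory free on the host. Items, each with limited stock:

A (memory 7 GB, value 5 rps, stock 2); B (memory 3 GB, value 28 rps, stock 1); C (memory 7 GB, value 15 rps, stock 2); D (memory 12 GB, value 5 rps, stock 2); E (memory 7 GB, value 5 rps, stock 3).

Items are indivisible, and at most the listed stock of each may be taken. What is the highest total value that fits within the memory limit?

78 rps

Top feasible selections:
- 1×A + 1×B + 2×C + 3×E: memory 45, value 78
- 2×A + 1×B + 2×C + 2×E: memory 45, value 78
- 1×B + 2×C + 3×E: memory 38, value 73
Best: 78 rps.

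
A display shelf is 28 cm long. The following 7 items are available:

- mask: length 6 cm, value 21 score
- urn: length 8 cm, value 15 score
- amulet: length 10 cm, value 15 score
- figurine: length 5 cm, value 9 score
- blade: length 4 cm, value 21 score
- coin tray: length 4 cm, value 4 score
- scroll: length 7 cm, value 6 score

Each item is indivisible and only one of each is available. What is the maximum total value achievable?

72 score

Check high-value combinations within 28 cm:
- mask+urn+amulet+blade: length 6+8+10+4=28, value 21+15+15+21=72
- mask+urn+figurine+blade+coin tray: length 6+8+5+4+4=27, value 21+15+9+21+4=70
- mask+urn+figurine+blade: length 6+8+5+4=23, value 21+15+9+21=66
- mask+amulet+figurine+blade: length 6+10+5+4=25, value 21+15+9+21=66
Best: 72 score.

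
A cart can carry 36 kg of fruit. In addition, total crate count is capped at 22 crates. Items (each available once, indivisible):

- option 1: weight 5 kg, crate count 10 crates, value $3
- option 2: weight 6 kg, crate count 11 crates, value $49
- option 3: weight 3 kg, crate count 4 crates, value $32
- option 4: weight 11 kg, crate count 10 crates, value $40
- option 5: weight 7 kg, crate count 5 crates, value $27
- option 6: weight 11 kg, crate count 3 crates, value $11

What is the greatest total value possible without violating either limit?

$110

Feasible sets respecting both limits:
- option 3+option 4+option 5+option 6: weight 32, crate count 22, value 110
- option 2+option 3+option 5: weight 16, crate count 20, value 108
- option 3+option 4+option 5: weight 21, crate count 19, value 99
- option 2+option 3+option 6: weight 20, crate count 18, value 92
Best: $110.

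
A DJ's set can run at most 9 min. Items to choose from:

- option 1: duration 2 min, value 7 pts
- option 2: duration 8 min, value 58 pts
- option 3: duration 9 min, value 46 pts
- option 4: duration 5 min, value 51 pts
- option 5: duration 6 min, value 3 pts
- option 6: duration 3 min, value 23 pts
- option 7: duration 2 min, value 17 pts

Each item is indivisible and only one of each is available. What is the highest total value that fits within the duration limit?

This is a 0/1 knapsack; check combinations near the capacity.
- option 1+option 4+option 7: duration 2+5+2=9, value 7+51+17=75
- option 4+option 6: duration 5+3=8, value 51+23=74
- option 4+option 7: duration 5+2=7, value 51+17=68
- option 1+option 4: duration 2+5=7, value 7+51=58
- option 2: duration 8, value 58
Best: 75 pts.

75 pts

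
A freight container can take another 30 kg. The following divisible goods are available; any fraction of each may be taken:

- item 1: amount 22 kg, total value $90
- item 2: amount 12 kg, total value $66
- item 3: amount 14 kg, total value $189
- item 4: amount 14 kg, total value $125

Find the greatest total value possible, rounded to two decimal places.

325.00

Take in order of value per unit:
- item 3 (189/14 per unit): all 14 → value 189, running total 189.00
- item 4 (125/14 per unit): all 14 → value 125, running total 314.00
- item 2 (66/12 per unit): 2 of 12 → value 2×66/12 = 11.0000, running total 325.00
Total 325.00.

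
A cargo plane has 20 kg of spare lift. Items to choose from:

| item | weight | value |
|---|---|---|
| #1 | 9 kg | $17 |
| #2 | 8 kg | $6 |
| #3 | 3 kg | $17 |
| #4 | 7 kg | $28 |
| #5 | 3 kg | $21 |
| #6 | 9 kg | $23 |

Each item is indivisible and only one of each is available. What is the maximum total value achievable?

$72

Check high-value combinations within 20 kg:
- #4+#5+#6: weight 7+3+9=19, value 28+21+23=72
- #3+#4+#6: weight 3+7+9=19, value 17+28+23=68
- #3+#4+#5: weight 3+7+3=13, value 17+28+21=66
- #1+#4+#5: weight 9+7+3=19, value 17+28+21=66
- #1+#3+#4: weight 9+3+7=19, value 17+17+28=62
Best: $72.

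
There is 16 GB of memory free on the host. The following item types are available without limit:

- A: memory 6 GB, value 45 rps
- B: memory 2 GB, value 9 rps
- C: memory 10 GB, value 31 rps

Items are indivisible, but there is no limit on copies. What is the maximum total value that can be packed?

108 rps

Best value-per-unit is A at 45/6; filling with it alone gives 2×45 = 90.
Optimal mix: 2×A + 2×B → memory 16, value 108.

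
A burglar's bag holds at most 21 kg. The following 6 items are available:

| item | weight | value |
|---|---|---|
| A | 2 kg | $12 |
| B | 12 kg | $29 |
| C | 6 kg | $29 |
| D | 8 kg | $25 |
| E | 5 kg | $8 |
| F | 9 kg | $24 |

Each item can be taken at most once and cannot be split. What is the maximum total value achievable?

$74

This is a 0/1 knapsack; check combinations near the capacity.
- A+C+D+E: weight 2+6+8+5=21, value 12+29+25+8=74
- A+B+C: weight 2+12+6=20, value 12+29+29=70
- A+C+D: weight 2+6+8=16, value 12+29+25=66
- A+C+F: weight 2+6+9=17, value 12+29+24=65
Best: $74.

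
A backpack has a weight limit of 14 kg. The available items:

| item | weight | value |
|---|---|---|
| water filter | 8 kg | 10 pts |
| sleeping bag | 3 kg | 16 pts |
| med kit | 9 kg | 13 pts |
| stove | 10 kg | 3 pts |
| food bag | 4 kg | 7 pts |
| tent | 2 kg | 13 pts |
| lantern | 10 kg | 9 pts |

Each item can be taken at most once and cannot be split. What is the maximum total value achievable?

Check high-value combinations within 14 kg:
- sleeping bag+med kit+tent: weight 3+9+2=14, value 16+13+13=42
- water filter+sleeping bag+tent: weight 8+3+2=13, value 10+16+13=39
- sleeping bag+food bag+tent: weight 3+4+2=9, value 16+7+13=36
- water filter+food bag+tent: weight 8+4+2=14, value 10+7+13=30
- sleeping bag+tent: weight 3+2=5, value 16+13=29
Best: 42 pts.

42 pts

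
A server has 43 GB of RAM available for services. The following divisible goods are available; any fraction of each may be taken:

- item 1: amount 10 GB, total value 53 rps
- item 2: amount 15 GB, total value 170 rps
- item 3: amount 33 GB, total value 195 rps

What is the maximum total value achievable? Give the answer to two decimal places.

Take in order of value per unit:
- item 2 (170/15 per unit): all 15 → value 170, running total 170.00
- item 3 (195/33 per unit): 28 of 33 → value 28×195/33 = 165.4545, running total 335.45
Total 335.45.

335.45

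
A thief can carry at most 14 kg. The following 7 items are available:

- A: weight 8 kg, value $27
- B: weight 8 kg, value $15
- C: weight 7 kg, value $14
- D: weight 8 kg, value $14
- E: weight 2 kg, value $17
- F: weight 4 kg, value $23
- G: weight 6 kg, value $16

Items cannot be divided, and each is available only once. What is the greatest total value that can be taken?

$67

This is a 0/1 knapsack; check combinations near the capacity.
- A+E+F: weight 8+2+4=14, value 27+17+23=67
- E+F+G: weight 2+4+6=12, value 17+23+16=56
- B+E+F: weight 8+2+4=14, value 15+17+23=55
- C+E+F: weight 7+2+4=13, value 14+17+23=54
Best: $67.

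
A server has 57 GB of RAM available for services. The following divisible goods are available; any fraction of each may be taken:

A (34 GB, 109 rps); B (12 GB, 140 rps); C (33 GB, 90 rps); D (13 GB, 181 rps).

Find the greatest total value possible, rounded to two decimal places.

423.59

Take in order of value per unit:
- D (181/13 per unit): all 13 → value 181, running total 181.00
- B (140/12 per unit): all 12 → value 140, running total 321.00
- A (109/34 per unit): 32 of 34 → value 32×109/34 = 102.5882, running total 423.59
Total 423.59.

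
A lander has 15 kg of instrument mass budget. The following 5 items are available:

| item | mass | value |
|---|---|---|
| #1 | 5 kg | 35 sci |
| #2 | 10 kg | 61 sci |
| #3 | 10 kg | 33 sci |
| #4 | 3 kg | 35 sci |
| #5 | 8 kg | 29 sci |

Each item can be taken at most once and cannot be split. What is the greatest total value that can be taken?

Check high-value combinations within 15 kg:
- #2+#4: mass 10+3=13, value 61+35=96
- #1+#2: mass 5+10=15, value 35+61=96
- #1+#4: mass 5+3=8, value 35+35=70
- #3+#4: mass 10+3=13, value 33+35=68
Best: 96 sci.

96 sci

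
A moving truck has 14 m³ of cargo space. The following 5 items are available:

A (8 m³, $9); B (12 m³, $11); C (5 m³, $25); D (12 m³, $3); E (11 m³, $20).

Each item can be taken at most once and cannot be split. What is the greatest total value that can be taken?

Check high-value combinations within 14 m³:
- A+C: volume 8+5=13, value 9+25=34
- C: volume 5, value 25
- E: volume 11, value 20
- B: volume 12, value 11
Best: $34.

$34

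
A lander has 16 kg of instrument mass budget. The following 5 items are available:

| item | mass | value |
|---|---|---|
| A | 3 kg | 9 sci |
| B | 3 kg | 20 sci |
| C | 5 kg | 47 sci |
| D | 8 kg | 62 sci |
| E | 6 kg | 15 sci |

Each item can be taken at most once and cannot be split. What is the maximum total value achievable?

This is a 0/1 knapsack; check combinations near the capacity.
- B+C+D: mass 3+5+8=16, value 20+47+62=129
- A+C+D: mass 3+5+8=16, value 9+47+62=118
- C+D: mass 5+8=13, value 47+62=109
Best: 129 sci.

129 sci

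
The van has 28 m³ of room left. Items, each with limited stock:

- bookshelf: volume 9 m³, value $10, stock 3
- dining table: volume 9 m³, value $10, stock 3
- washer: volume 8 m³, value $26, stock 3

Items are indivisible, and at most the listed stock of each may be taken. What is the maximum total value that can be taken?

$78

Top feasible selections:
- 3×washer: volume 24, value 78
- 1×dining table + 2×washer: volume 25, value 62
- 1×bookshelf + 2×washer: volume 25, value 62
Best: $78.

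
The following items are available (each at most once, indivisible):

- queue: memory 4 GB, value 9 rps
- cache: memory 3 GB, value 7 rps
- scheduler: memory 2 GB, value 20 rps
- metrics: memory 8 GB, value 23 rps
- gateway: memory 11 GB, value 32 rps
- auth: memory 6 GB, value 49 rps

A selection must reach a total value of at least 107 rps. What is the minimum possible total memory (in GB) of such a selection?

22

Subsets with value ≥ 107, sorted by total memory:
- cache+scheduler+gateway+auth: memory 22, value 108
- queue+scheduler+gateway+auth: memory 23, value 110
- queue+cache+scheduler+metrics+auth: memory 23, value 108
Minimum memory: 22 GB.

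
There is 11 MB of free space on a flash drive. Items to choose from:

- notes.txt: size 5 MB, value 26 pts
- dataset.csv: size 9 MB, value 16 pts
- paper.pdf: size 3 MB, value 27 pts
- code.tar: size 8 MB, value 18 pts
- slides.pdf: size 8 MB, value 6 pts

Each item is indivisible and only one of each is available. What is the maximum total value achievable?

Check high-value combinations within 11 MB:
- notes.txt+paper.pdf: size 5+3=8, value 26+27=53
- paper.pdf+code.tar: size 3+8=11, value 27+18=45
- paper.pdf+slides.pdf: size 3+8=11, value 27+6=33
- paper.pdf: size 3, value 27
- notes.txt: size 5, value 26
Best: 53 pts.

53 pts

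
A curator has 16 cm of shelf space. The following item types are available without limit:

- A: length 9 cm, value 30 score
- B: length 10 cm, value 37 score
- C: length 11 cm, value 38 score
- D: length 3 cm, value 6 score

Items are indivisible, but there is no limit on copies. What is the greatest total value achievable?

Best value-per-unit is B at 37/10; filling with it alone gives 1×37 = 37.
Optimal mix: 1×B + 2×D → length 16, value 49.

49 score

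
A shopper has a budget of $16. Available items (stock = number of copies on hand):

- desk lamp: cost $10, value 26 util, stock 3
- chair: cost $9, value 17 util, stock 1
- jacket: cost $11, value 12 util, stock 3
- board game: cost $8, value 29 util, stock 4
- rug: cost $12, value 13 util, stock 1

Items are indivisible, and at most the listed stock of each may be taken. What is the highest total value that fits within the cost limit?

58 util

Top feasible selections:
- 2×board game: cost 16, value 58
- 1×board game: cost 8, value 29
Best: 58 util.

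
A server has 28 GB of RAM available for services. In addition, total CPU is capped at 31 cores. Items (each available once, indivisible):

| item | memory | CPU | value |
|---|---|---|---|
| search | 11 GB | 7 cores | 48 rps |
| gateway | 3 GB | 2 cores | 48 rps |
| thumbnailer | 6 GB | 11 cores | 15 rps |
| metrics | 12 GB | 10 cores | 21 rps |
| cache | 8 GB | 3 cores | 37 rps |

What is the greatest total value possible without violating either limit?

148 rps

Feasible sets respecting both limits:
- search+gateway+thumbnailer+cache: memory 28, CPU 23, value 148
- search+gateway+cache: memory 22, CPU 12, value 133
- search+gateway+metrics: memory 26, CPU 19, value 117
Best: 148 rps.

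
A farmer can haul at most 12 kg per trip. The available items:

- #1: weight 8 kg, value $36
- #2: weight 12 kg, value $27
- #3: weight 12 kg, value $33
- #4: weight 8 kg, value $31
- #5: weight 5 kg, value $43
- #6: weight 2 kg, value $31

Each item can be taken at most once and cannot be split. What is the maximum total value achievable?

Check high-value combinations within 12 kg:
- #5+#6: weight 5+2=7, value 43+31=74
- #1+#6: weight 8+2=10, value 36+31=67
- #4+#6: weight 8+2=10, value 31+31=62
Best: $74.

$74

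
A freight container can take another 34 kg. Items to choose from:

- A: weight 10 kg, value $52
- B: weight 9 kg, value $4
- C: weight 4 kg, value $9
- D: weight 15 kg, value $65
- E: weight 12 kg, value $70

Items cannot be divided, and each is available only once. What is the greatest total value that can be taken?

$144

Check high-value combinations within 34 kg:
- C+D+E: weight 4+15+12=31, value 9+65+70=144
- D+E: weight 15+12=27, value 65+70=135
- A+C+E: weight 10+4+12=26, value 52+9+70=131
- A+C+D: weight 10+4+15=29, value 52+9+65=126
- A+B+E: weight 10+9+12=31, value 52+4+70=126
Best: $144.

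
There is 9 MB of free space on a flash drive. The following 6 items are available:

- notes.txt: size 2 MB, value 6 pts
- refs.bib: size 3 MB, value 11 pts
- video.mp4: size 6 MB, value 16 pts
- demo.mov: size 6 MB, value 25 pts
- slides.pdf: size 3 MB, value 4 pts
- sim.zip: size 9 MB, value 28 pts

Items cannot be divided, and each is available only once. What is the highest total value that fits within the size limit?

36 pts

Check high-value combinations within 9 MB:
- refs.bib+demo.mov: size 3+6=9, value 11+25=36
- notes.txt+demo.mov: size 2+6=8, value 6+25=31
- demo.mov+slides.pdf: size 6+3=9, value 25+4=29
- sim.zip: size 9, value 28
Best: 36 pts.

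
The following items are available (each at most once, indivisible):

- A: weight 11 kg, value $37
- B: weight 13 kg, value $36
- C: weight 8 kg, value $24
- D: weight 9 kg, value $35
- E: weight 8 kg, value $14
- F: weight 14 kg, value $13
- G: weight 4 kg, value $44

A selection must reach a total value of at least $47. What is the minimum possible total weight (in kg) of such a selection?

12

Subsets with value ≥ 47, sorted by total weight:
- C+G: weight 12, value 68
- E+G: weight 12, value 58
- D+G: weight 13, value 79
Minimum weight: 12 kg.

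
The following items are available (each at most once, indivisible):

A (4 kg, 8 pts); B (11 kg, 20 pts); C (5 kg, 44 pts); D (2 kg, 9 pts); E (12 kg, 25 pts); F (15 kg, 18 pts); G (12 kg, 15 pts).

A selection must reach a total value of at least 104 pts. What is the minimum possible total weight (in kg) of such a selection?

34

Subsets with value ≥ 104, sorted by total weight:
- A+B+C+D+E: weight 34, value 106
- A+C+D+E+F: weight 38, value 104
Minimum weight: 34 kg.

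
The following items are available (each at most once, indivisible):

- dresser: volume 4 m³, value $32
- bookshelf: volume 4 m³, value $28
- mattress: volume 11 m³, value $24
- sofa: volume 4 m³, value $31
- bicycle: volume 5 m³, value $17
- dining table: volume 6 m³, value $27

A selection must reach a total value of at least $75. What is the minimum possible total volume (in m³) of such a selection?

12

Subsets with value ≥ 75, sorted by total volume:
- dresser+bookshelf+sofa: volume 12, value 91
- dresser+sofa+bicycle: volume 13, value 80
- dresser+bookshelf+bicycle: volume 13, value 77
- bookshelf+sofa+bicycle: volume 13, value 76
Minimum volume: 12 m³.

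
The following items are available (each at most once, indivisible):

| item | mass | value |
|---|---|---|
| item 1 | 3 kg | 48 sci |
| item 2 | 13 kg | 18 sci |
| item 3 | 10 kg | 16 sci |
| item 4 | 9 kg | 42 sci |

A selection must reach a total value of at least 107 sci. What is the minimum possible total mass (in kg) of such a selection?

Subsets with value ≥ 107, sorted by total mass:
- item 1+item 2+item 4: mass 25, value 108
- item 1+item 2+item 3+item 4: mass 35, value 124
Minimum mass: 25 kg.

25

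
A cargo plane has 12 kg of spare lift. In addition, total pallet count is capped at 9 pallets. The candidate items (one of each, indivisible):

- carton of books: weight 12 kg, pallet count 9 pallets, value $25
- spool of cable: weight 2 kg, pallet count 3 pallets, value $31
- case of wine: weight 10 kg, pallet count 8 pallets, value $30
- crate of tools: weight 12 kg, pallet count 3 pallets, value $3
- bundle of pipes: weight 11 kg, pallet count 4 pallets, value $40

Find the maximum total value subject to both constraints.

$40

Feasible sets respecting both limits:
- bundle of pipes: weight 11, pallet count 4, value 40
- spool of cable: weight 2, pallet count 3, value 31
- case of wine: weight 10, pallet count 8, value 30
- carton of books: weight 12, pallet count 9, value 25
Best: $40.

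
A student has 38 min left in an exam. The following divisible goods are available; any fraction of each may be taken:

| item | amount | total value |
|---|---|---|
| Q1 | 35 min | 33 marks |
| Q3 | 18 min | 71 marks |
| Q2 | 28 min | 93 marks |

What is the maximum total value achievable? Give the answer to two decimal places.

Take in order of value per unit:
- Q3 (71/18 per unit): all 18 → value 71, running total 71.00
- Q2 (93/28 per unit): 20 of 28 → value 20×93/28 = 66.4286, running total 137.43
Total 137.43.

137.43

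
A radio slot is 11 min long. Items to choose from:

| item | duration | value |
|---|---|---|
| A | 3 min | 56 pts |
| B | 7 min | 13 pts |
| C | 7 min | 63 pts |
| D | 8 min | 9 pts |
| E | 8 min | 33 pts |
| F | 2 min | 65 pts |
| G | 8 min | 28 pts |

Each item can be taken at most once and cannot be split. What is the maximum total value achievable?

128 pts

This is a 0/1 knapsack; check combinations near the capacity.
- C+F: duration 7+2=9, value 63+65=128
- A+F: duration 3+2=5, value 56+65=121
- A+C: duration 3+7=10, value 56+63=119
- E+F: duration 8+2=10, value 33+65=98
- F+G: duration 2+8=10, value 65+28=93
Best: 128 pts.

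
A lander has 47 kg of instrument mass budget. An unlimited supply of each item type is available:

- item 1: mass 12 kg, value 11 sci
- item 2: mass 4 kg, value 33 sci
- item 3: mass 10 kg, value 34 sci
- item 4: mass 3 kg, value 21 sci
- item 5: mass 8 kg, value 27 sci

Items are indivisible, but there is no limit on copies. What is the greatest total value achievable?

Best value-per-unit is item 2 at 33/4; filling with it alone gives 11×33 = 363.
Optimal mix: 11×item 2 + 1×item 4 → mass 47, value 384.

384 sci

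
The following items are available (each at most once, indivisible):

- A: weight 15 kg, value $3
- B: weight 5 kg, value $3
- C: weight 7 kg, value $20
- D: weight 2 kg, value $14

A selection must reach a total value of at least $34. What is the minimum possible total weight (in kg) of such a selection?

Subsets with value ≥ 34, sorted by total weight:
- C+D: weight 9, value 34
- B+C+D: weight 14, value 37
- A+C+D: weight 24, value 37
Minimum weight: 9 kg.

9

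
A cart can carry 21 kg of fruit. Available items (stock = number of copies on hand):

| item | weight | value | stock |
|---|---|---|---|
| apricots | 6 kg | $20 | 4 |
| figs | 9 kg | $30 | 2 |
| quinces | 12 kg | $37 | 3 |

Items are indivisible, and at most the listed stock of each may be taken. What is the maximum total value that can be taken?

Top feasible selections:
- 2×apricots + 1×figs: weight 21, value 70
- 1×figs + 1×quinces: weight 21, value 67
- 2×figs: weight 18, value 60
Best: $70.

$70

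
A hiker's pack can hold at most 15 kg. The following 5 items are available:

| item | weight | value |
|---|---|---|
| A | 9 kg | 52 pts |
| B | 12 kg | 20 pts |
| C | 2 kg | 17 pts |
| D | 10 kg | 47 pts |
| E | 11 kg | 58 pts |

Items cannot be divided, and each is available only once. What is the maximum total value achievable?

This is a 0/1 knapsack; check combinations near the capacity.
- C+E: weight 2+11=13, value 17+58=75
- A+C: weight 9+2=11, value 52+17=69
- C+D: weight 2+10=12, value 17+47=64
Best: 75 pts.

75 pts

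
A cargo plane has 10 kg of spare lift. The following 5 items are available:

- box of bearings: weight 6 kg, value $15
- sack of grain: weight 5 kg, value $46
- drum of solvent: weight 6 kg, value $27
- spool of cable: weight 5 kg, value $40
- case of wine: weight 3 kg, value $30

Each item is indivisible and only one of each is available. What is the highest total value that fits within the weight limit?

Check high-value combinations within 10 kg:
- sack of grain+spool of cable: weight 5+5=10, value 46+40=86
- sack of grain+case of wine: weight 5+3=8, value 46+30=76
- spool of cable+case of wine: weight 5+3=8, value 40+30=70
Best: $86.

$86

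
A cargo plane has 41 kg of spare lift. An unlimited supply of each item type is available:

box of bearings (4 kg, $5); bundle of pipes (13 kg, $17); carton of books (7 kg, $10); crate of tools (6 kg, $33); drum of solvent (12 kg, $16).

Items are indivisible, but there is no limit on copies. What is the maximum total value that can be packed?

$203

Best value-per-unit is crate of tools at 33/6; filling with it alone gives 6×33 = 198.
Optimal mix: 1×box of bearings + 6×crate of tools → weight 40, value 203.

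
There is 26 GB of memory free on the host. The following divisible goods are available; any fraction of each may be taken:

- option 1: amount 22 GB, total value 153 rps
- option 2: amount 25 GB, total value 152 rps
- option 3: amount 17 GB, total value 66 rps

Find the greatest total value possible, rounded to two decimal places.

177.32

Take in order of value per unit:
- option 1 (153/22 per unit): all 22 → value 153, running total 153.00
- option 2 (152/25 per unit): 4 of 25 → value 4×152/25 = 24.3200, running total 177.32
Total 177.32.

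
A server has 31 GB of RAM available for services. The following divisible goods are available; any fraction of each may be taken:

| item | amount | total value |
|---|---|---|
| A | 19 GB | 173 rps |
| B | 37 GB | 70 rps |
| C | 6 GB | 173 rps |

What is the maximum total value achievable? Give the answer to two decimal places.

357.35

Take in order of value per unit:
- C (173/6 per unit): all 6 → value 173, running total 173.00
- A (173/19 per unit): all 19 → value 173, running total 346.00
- B (70/37 per unit): 6 of 37 → value 6×70/37 = 11.3514, running total 357.35
Total 357.35.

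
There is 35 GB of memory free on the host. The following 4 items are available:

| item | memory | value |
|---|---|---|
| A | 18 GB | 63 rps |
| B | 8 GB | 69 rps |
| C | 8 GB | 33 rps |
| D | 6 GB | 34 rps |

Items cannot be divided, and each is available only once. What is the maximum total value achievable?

166 rps

Check high-value combinations within 35 GB:
- A+B+D: memory 18+8+6=32, value 63+69+34=166
- A+B+C: memory 18+8+8=34, value 63+69+33=165
- B+C+D: memory 8+8+6=22, value 69+33+34=136
- A+B: memory 18+8=26, value 63+69=132
- A+C+D: memory 18+8+6=32, value 63+33+34=130
Best: 166 rps.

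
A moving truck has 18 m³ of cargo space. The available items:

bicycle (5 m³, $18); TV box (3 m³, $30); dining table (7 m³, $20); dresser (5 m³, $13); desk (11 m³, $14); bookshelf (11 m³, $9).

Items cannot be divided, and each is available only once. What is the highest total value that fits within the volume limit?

$68

Check high-value combinations within 18 m³:
- bicycle+TV box+dining table: volume 5+3+7=15, value 18+30+20=68
- TV box+dining table+dresser: volume 3+7+5=15, value 30+20+13=63
- bicycle+TV box+dresser: volume 5+3+5=13, value 18+30+13=61
Best: $68.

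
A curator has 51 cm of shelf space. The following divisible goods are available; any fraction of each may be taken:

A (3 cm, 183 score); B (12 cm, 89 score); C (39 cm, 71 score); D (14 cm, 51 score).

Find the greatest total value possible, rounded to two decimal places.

Take in order of value per unit:
- A (183/3 per unit): all 3 → value 183, running total 183.00
- B (89/12 per unit): all 12 → value 89, running total 272.00
- D (51/14 per unit): all 14 → value 51, running total 323.00
- C (71/39 per unit): 22 of 39 → value 22×71/39 = 40.0513, running total 363.05
Total 363.05.

363.05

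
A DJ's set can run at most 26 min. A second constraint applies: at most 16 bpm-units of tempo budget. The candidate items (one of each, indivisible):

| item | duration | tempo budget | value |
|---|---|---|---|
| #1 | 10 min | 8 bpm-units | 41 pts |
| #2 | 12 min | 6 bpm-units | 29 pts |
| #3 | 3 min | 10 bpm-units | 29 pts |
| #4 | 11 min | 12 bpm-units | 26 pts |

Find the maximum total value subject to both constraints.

70 pts

Feasible sets respecting both limits:
- #1+#2: duration 22, tempo budget 14, value 70
- #2+#3: duration 15, tempo budget 16, value 58
- #1: duration 10, tempo budget 8, value 41
Best: 70 pts.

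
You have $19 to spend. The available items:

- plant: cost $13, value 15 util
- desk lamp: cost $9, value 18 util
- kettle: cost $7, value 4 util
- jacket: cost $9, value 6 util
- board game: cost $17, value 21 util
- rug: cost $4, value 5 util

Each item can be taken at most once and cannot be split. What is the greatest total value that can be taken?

24 util

Check high-value combinations within $19:
- desk lamp+jacket: cost 9+9=18, value 18+6=24
- desk lamp+rug: cost 9+4=13, value 18+5=23
- desk lamp+kettle: cost 9+7=16, value 18+4=22
- board game: cost 17, value 21
- plant+rug: cost 13+4=17, value 15+5=20
Best: 24 util.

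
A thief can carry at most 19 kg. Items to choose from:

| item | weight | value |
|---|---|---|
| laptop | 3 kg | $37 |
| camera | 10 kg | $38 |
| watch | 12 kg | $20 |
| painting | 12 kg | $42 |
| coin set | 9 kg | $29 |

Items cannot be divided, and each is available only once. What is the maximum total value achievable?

$79

This is a 0/1 knapsack; check combinations near the capacity.
- laptop+painting: weight 3+12=15, value 37+42=79
- laptop+camera: weight 3+10=13, value 37+38=75
- camera+coin set: weight 10+9=19, value 38+29=67
- laptop+coin set: weight 3+9=12, value 37+29=66
Best: $79.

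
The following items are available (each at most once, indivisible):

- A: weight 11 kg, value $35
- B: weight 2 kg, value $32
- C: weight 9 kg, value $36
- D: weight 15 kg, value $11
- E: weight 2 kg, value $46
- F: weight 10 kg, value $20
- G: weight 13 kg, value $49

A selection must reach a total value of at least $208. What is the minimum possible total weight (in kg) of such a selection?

Subsets with value ≥ 208, sorted by total weight:
- A+B+C+E+F+G: weight 47, value 218
- A+B+C+D+E+G: weight 52, value 209
- A+B+C+D+E+F+G: weight 62, value 229
Minimum weight: 47 kg.

47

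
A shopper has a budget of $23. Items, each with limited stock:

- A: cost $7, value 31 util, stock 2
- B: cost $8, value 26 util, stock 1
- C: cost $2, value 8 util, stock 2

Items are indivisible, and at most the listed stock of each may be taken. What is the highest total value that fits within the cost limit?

Best selections within cost 23 and stock limits:
- 2×A + 1×B: cost 22, value 88
- 2×A + 2×C: cost 18, value 78
- 1×A + 1×B + 2×C: cost 19, value 73
- 2×A + 1×C: cost 16, value 70
Best: 88 util.

88 util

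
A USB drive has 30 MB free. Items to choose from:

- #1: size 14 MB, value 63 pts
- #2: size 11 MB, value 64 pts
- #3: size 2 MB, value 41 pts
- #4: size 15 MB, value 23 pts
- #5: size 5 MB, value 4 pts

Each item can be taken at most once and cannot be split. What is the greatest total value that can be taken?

Check high-value combinations within 30 MB:
- #1+#2+#3: size 14+11+2=27, value 63+64+41=168
- #1+#2+#5: size 14+11+5=30, value 63+64+4=131
- #2+#3+#4: size 11+2+15=28, value 64+41+23=128
- #1+#2: size 14+11=25, value 63+64=127
- #2+#3+#5: size 11+2+5=18, value 64+41+4=109
Best: 168 pts.

168 pts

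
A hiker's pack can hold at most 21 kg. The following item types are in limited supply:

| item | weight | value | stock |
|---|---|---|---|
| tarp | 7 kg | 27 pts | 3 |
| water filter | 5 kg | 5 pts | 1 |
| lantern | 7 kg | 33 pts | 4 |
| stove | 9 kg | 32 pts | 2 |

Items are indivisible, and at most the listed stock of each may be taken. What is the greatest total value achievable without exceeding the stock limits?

Top feasible selections:
- 3×lantern: weight 21, value 99
- 1×tarp + 2×lantern: weight 21, value 93
- 2×tarp + 1×lantern: weight 21, value 87
- 3×tarp: weight 21, value 81
Best: 99 pts.

99 pts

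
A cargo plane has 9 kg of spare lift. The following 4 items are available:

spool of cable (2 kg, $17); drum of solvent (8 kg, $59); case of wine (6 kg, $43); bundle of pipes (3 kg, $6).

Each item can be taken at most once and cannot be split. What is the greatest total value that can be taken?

Check high-value combinations within 9 kg:
- spool of cable+case of wine: weight 2+6=8, value 17+43=60
- drum of solvent: weight 8, value 59
- case of wine+bundle of pipes: weight 6+3=9, value 43+6=49
- case of wine: weight 6, value 43
Best: $60.

$60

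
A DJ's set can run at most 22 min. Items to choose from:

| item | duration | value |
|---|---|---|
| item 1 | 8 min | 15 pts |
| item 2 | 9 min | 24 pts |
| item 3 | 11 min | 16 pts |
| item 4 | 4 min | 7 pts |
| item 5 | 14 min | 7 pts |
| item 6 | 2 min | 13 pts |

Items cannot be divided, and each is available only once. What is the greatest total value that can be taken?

53 pts

Check high-value combinations within 22 min:
- item 2+item 3+item 6: duration 9+11+2=22, value 24+16+13=53
- item 1+item 2+item 6: duration 8+9+2=19, value 15+24+13=52
- item 1+item 2+item 4: duration 8+9+4=21, value 15+24+7=46
Best: 53 pts.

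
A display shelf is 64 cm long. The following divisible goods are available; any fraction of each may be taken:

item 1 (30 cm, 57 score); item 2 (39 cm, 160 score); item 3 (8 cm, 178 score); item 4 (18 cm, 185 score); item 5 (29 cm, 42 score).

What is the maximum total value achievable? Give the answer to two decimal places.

Take in order of value per unit:
- item 3 (178/8 per unit): all 8 → value 178, running total 178.00
- item 4 (185/18 per unit): all 18 → value 185, running total 363.00
- item 2 (160/39 per unit): 38 of 39 → value 38×160/39 = 155.8974, running total 518.90
Total 518.90.

518.90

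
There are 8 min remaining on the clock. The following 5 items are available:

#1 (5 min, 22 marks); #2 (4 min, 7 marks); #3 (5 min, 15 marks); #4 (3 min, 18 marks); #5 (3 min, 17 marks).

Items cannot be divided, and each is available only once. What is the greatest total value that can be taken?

40 marks

This is a 0/1 knapsack; check combinations near the capacity.
- #1+#4: time 5+3=8, value 22+18=40
- #1+#5: time 5+3=8, value 22+17=39
- #4+#5: time 3+3=6, value 18+17=35
- #3+#4: time 5+3=8, value 15+18=33
- #3+#5: time 5+3=8, value 15+17=32
Best: 40 marks.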